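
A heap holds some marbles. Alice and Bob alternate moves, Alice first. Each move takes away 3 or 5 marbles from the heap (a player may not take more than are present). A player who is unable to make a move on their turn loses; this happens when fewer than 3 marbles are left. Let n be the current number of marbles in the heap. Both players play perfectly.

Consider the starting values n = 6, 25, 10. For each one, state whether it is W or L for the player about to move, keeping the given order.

Classify positions by backward induction: terminal positions (no move available) are L. From any other position, the mover wins iff some move reaches an L.
n=0: no move → L
n=1: no move → L
n=2: no move → L
n=3: W (go to 0, an L position)
n=4: W (go to 1, an L position)
n=5: W (go to 2, an L position)
n=6: W (go to 1, an L position)
n=7: W (go to 2, an L position)
n=8: L (options 5(W), 3(W) are all W)
n=9: L (options 6(W), 4(W) are all W)
n=10: L (options 7(W), 5(W) are all W)
n=11: W (go to 8, an L position)
n=12: W (go to 9, an L position)
n=13: W (go to 10, an L position)
n=14: W (go to 9, an L position)
n=15: W (go to 10, an L position)
n=16: L (options 13(W), 11(W) are all W)
n=17: L (options 14(W), 12(W) are all W)
n=18: L (options 15(W), 13(W) are all W)
n=19: W (go to 16, an L position)
n=20: W (go to 17, an L position)
n=21: W (go to 18, an L position)
n=22: W (go to 17, an L position)
n=23: W (go to 18, an L position)
n=24: L (options 21(W), 19(W) are all W)
n=25: L (options 22(W), 20(W) are all W)

6: W, 25: L, 10: L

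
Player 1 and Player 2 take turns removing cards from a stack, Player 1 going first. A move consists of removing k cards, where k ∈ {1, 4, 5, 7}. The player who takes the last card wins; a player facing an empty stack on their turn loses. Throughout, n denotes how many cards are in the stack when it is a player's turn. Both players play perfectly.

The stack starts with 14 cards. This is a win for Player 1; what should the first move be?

Compute win/loss labels from the base case upward. A position with no move is L. Any other position is W if it can reach an L in one move, else L.
n=0: no move → L
n=1: can move to 0, which is L ⇒ W
n=2: the only move is to 1(W), a W ⇒ L
n=3: can move to 2, which is L ⇒ W
n=4: can move to 0, which is L ⇒ W
n=5: can move to 0, which is L ⇒ W
n=6: can move to 2, which is L ⇒ W
n=7: can move to 2, which is L ⇒ W
n=8: moves to 7(W), 4(W), 3(W), 1(W); every one is W ⇒ L
n=9: can move to 8, which is L ⇒ W
n=10: moves to 9(W), 6(W), 5(W), 3(W); every one is W ⇒ L
n=11: can move to 10, which is L ⇒ W
n=12: can move to 8, which is L ⇒ W
n=13: can move to 8, which is L ⇒ W
n=14: can move to 10, which is L ⇒ W
From 14, the L positions reachable in one move are: 10.

Remove 4, leaving 10.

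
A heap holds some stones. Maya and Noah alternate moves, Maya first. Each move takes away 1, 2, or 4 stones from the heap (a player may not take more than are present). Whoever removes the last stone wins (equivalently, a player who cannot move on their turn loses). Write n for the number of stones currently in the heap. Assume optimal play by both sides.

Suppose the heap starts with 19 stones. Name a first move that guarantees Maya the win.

Compute win/loss labels from the base case upward. A position with no move is L. Any other position is W if it can reach an L in one move, else L.
n=0: no move → L
n=1: W (go to 0, an L position)
n=2: W (go to 0, an L position)
n=3: L (options 2(W), 1(W) are all W)
n=4: W (go to 3, an L position)
n=5: W (go to 3, an L position)
n=6: L (options 5(W), 4(W), 2(W) are all W)
n=7: W (go to 6, an L position)
n=8: W (go to 6, an L position)
n=9: L (options 8(W), 7(W), 5(W) are all W)
n=10: W (go to 9, an L position)
n=11: W (go to 9, an L position)
n=12: L (options 11(W), 10(W), 8(W) are all W)
n=13: W (go to 12, an L position)
n=14: W (go to 12, an L position)
n=15: L (options 14(W), 13(W), 11(W) are all W)
n=16: W (go to 15, an L position)
n=17: W (go to 15, an L position)
n=18: L (options 17(W), 16(W), 14(W) are all W)
n=19: W (go to 18, an L position)
From 19, the L positions reachable in one move are: 18, 15. Any move reaching one of these is winning.

Remove 1, leaving 18.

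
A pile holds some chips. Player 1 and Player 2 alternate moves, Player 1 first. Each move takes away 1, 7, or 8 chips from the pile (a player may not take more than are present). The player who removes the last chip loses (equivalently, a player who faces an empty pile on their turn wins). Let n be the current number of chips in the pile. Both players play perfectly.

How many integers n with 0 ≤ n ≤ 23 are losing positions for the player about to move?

8

Positions with no move are W. A position that does have a move is losing for the player to move precisely when every available move leads to a winning position for the opponent. Fill in the labels:
n=0: no move; the opponent has just taken the last chip and therefore loses → W
n=1: the only move is to 0(W), a W ⇒ L
n=2: can move to 1, which is L ⇒ W
n=3: the only move is to 2(W), a W ⇒ L
n=4: can move to 3, which is L ⇒ W
n=5: the only move is to 4(W), a W ⇒ L
n=6: can move to 5, which is L ⇒ W
n=7: moves to 6(W), 0(W); every one is W ⇒ L
n=8: can move to 7, which is L ⇒ W
n=9: can move to 1, which is L ⇒ W
n=10: can move to 3, which is L ⇒ W
n=11: can move to 3, which is L ⇒ W
n=12: can move to 5, which is L ⇒ W
n=13: can move to 5, which is L ⇒ W
n=14: can move to 7, which is L ⇒ W
n=15: can move to 7, which is L ⇒ W
n=16: moves to 15(W), 9(W), 8(W); every one is W ⇒ L
n=17: can move to 16, which is L ⇒ W
n=18: moves to 17(W), 11(W), 10(W); every one is W ⇒ L
n=19: can move to 18, which is L ⇒ W
n=20: moves to 19(W), 13(W), 12(W); every one is W ⇒ L
n=21: can move to 20, which is L ⇒ W
n=22: moves to 21(W), 15(W), 14(W); every one is W ⇒ L
n=23: can move to 22, which is L ⇒ W
L entries with 0 ≤ n ≤ 23: n = 1, 3, 5, 7, 16, 18, 20, 22; that makes 8.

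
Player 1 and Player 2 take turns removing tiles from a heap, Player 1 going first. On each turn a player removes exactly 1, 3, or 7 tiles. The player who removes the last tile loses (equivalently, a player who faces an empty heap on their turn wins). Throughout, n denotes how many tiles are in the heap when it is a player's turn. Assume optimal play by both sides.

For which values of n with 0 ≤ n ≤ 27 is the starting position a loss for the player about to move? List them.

1, 3, 5, 7, 9, 11, 13, 15, 17, 19, 21, 23, 25, 27

Use the standard recursion: the mover wins at a terminal position; elsewhere, the mover wins exactly when some move hands the opponent an L position.
n=0: no move; the opponent has just taken the last tile and therefore loses → W
n=1: only reaches 0(W), which is W → L
n=2: reaches L-position 1 → W
n=3: only reaches 2(W), 0(W), all W → L
n=4: reaches L-position 3 → W
n=5: only reaches 4(W), 2(W), all W → L
n=6: reaches L-position 5 → W
n=7: only reaches 6(W), 4(W), 0(W), all W → L
n=8: reaches L-position 7 → W
n=9: only reaches 8(W), 6(W), 2(W), all W → L
n=10: reaches L-position 9 → W
n=11: only reaches 10(W), 8(W), 4(W), all W → L
n=12: reaches L-position 11 → W
n=13: only reaches 12(W), 10(W), 6(W), all W → L
n=14: reaches L-position 13 → W
n=15: only reaches 14(W), 12(W), 8(W), all W → L
n=16: reaches L-position 15 → W
n=17: only reaches 16(W), 14(W), 10(W), all W → L
n=18: reaches L-position 17 → W
n=19: only reaches 18(W), 16(W), 12(W), all W → L
n=20: reaches L-position 19 → W
n=21: only reaches 20(W), 18(W), 14(W), all W → L
n=22: reaches L-position 21 → W
n=23: only reaches 22(W), 20(W), 16(W), all W → L
n=24: reaches L-position 23 → W
n=25: only reaches 24(W), 22(W), 18(W), all W → L
n=26: reaches L-position 25 → W
n=27: only reaches 26(W), 24(W), 20(W), all W → L
Reading off the rows marked L gives the requested list; there are 14 such values of n.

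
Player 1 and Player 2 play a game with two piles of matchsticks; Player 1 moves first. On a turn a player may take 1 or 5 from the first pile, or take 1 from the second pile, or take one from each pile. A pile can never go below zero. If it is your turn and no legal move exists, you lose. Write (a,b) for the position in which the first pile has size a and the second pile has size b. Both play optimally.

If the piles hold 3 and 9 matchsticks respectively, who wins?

Player 1 wins.

Compute win/loss labels from the base case upward. A position with no move is L. Any other position is W if it can reach an L in one move, else L.
No move ever increases a pile, so every position that can arise here has a ≤ 3 and b ≤ 9; it is enough to label the cells with 0 ≤ a ≤ 3 and 0 ≤ b ≤ 9.
Every move lowers a or b (never raises either), so fill the grid row by row in increasing a, and left to right within a row: each cell's successors are then already labelled.
      b=0  b=1  b=2  b=3  b=4  b=5  b=6  b=7  b=8  b=9
a=0:    L    W    L    W    L    W    L    W    L    W
a=1:    W    W    W    W    W    W    W    W    W    W
a=2:    L    W    L    W    L    W    L    W    L    W
a=3:    W    W    W    W    W    W    W    W    W    W
Cells with no legal move (terminal, hence L): (0,0).
The remaining L cells, each justified by listing all of its moves:
(0,2): →(0,1)(W) only, which is W, so L
(0,4): →(0,3)(W) only, which is W, so L
(0,6): →(0,5)(W) only, which is W, so L
(0,8): →(0,7)(W) only, which is W, so L
(2,0): →(1,0)(W) only, which is W, so L
(2,2): →(1,2)(W), (2,1)(W), (1,1)(W) — all W, so L
(2,4): →(1,4)(W), (2,3)(W), (1,3)(W) — all W, so L
(2,6): →(1,6)(W), (2,5)(W), (1,5)(W) — all W, so L
(2,8): →(1,8)(W), (2,7)(W), (1,7)(W) — all W, so L
Every other cell has at least one move into one of the L cells above, so it is W.
From (3,9) Player 1 can move to (2,8), reaching an L position.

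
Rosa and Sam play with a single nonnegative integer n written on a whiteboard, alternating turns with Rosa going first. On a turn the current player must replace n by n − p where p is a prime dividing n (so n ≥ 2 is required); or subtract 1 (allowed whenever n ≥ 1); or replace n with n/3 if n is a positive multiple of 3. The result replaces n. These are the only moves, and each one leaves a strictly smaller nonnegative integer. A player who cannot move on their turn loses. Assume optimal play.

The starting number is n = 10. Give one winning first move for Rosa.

Work bottom-up. With no move the player to move loses. Otherwise the position is W if at least one move leads to an L position for the opponent, and L if every move leads to a W.
n=0: no move → L
n=1: can move to 0, which is L ⇒ W
n=2: can move to 0, which is L ⇒ W
n=3: can move to 0, which is L ⇒ W
n=4: moves to 2(W), 3(W); every one is W ⇒ L
n=5: can move to 0, which is L ⇒ W
n=6: can move to 4, which is L ⇒ W
n=7: can move to 0, which is L ⇒ W
n=8: moves to 6(W), 7(W); every one is W ⇒ L
n=9: can move to 8, which is L ⇒ W
n=10: can move to 8, which is L ⇒ W
From 10, the L positions reachable in one move are: 8.

Move to 8.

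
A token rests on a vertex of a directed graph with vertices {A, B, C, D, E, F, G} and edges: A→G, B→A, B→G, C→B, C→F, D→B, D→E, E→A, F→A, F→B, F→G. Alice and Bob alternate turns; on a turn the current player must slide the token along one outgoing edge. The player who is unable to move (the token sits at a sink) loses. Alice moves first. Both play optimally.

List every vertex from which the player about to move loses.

Positions with no move are L. A position that does have a move is losing for the player to move precisely when every available move leads to a winning position for the opponent. Fill in the labels:
Every edge goes from a vertex to one that appears earlier in the order G, A, B, F, E, D, C, so processing vertices in that order labels each vertex after all of its successors.
G: no outgoing edge → L
A: →G(L), so W
B: →G(L), so W
F: →G(L), so W
E: →A(W) only, which is W, so L
D: →E(L), so W
C: →F(W), B(W) — all W, so L
Reading off the rows marked L gives the requested list; there are 3 such vertices.

C, E, G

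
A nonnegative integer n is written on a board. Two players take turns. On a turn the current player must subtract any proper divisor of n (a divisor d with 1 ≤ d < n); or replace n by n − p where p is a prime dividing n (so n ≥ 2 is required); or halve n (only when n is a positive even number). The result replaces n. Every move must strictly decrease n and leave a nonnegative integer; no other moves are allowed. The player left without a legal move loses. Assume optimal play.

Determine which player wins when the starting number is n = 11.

The first player wins.

Compute win/loss labels from the base case upward. A position with no move is L. Any other position is W if it can reach an L in one move, else L.
n=0: no move → L
n=1: no move → L
n=2: W (go to 0, an L position)
n=3: W (go to 0, an L position)
n=4: L (options 2(W), 3(W) are all W)
n=5: W (go to 0, an L position)
n=6: W (go to 4, an L position)
n=7: W (go to 0, an L position)
n=8: W (go to 4, an L position)
n=9: L (options 6(W), 8(W) are all W)
n=10: W (go to 9, an L position)
n=11: W (go to 0, an L position)
From 11 the player to move can move to 0, reaching an L position.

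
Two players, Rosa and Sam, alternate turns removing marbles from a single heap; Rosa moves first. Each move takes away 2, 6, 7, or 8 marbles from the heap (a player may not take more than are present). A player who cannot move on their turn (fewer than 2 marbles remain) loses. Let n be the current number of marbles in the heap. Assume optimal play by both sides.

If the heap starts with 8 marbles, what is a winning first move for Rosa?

Positions with no move are L. A position that does have a move is losing for the player to move precisely when every available move leads to a winning position for the opponent. Fill in the labels:
n=0: no move → L
n=1: no move → L
n=2: →0(L), so W
n=3: →1(L), so W
n=4: →2(W) only, which is W, so L
n=5: →3(W) only, which is W, so L
n=6: →4(L), so W
n=7: →5(L), so W
n=8: →1(L), so W
From 8, the L positions reachable in one move are: 1, 0. Any move reaching one of these is winning.

Remove 7, leaving 1.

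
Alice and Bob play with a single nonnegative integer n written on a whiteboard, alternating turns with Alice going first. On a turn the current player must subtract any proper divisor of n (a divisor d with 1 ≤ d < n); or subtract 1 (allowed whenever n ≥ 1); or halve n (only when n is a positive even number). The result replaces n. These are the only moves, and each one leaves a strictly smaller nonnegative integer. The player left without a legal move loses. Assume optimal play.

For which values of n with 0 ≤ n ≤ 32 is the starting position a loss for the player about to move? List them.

Positions with no move are L. A position that does have a move is losing for the player to move precisely when every available move leads to a winning position for the opponent. Fill in the labels:
n=0: no move → L
n=1: W (go to 0, an L position)
n=2: L (sole option 1(W) is W)
n=3: W (go to 2, an L position)
n=4: W (go to 2, an L position)
n=5: L (sole option 4(W) is W)
n=6: W (go to 5, an L position)
n=7: L (sole option 6(W) is W)
n=8: W (go to 7, an L position)
n=9: L (options 6(W), 8(W) are all W)
n=10: W (go to 5, an L position)
n=11: L (sole option 10(W) is W)
n=12: W (go to 9, an L position)
n=13: L (sole option 12(W) is W)
n=14: W (go to 7, an L position)
n=15: L (options 10(W), 12(W), 14(W) are all W)
n=16: W (go to 15, an L position)
n=17: L (sole option 16(W) is W)
n=18: W (go to 9, an L position)
n=19: L (sole option 18(W) is W)
n=20: W (go to 15, an L position)
n=21: L (options 14(W), 18(W), 20(W) are all W)
n=22: W (go to 11, an L position)
n=23: L (sole option 22(W) is W)
n=24: W (go to 21, an L position)
n=25: L (options 20(W), 24(W) are all W)
n=26: W (go to 13, an L position)
n=27: L (options 18(W), 24(W), 26(W) are all W)
n=28: W (go to 21, an L position)
n=29: L (sole option 28(W) is W)
n=30: W (go to 15, an L position)
n=31: L (sole option 30(W) is W)
n=32: W (go to 31, an L position)
Reading off the rows marked L gives the requested list; there are 16 such values of n.

0, 2, 5, 7, 9, 11, 13, 15, 17, 19, 21, 23, 25, 27, 29, 31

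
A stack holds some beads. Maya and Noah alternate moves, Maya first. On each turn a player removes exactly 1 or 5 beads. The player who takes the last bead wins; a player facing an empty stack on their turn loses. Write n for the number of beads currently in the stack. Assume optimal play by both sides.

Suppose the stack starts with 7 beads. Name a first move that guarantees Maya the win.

Use the standard recursion: the mover loses at a terminal position; elsewhere, the mover wins exactly when some move hands the opponent an L position.
n=0: no move → L
n=1: reaches L-position 0 → W
n=2: only reaches 1(W), which is W → L
n=3: reaches L-position 2 → W
n=4: only reaches 3(W), which is W → L
n=5: reaches L-position 4 → W
n=6: only reaches 5(W), 1(W), all W → L
n=7: reaches L-position 6 → W
From 7, the L positions reachable in one move are: 6, 2. Any move reaching one of these is winning.

Remove 1, leaving 6.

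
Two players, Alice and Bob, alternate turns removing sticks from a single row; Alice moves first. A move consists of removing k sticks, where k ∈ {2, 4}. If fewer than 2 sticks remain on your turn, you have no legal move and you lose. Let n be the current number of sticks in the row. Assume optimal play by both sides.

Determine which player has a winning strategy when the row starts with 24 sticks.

Compute win/loss labels from the base case upward. A position with no move is L. Any other position is W if it can reach an L in one move, else L.
n=0: no move → L
n=1: no move → L
n=2: →0(L), so W
n=3: →1(L), so W
n=4: →0(L), so W
n=5: →1(L), so W
n=6: →4(W), 2(W) — all W, so L
n=7: →5(W), 3(W) — all W, so L
n=8: →6(L), so W
n=9: →7(L), so W
n=10: →6(L), so W
n=11: →7(L), so W
n=12: →10(W), 8(W) — all W, so L
n=13: →11(W), 9(W) — all W, so L
n=14: →12(L), so W
n=15: →13(L), so W
n=16: →12(L), so W
n=17: →13(L), so W
n=18: →16(W), 14(W) — all W, so L
n=19: →17(W), 15(W) — all W, so L
n=20: →18(L), so W
n=21: →19(L), so W
n=22: →18(L), so W
n=23: →19(L), so W
n=24: →22(W), 20(W) — all W, so L
The starting position 24 is L: whatever Alice does, the opponent receives a W position.

Bob wins.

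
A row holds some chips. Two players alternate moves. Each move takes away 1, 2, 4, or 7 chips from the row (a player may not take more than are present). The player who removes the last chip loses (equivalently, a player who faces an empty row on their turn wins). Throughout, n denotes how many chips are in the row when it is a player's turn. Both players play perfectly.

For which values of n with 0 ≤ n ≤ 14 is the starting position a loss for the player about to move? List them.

Work bottom-up. With no move the player to move wins. Otherwise the position is W if at least one move leads to an L position for the opponent, and L if every move leads to a W.
n=0: no move; the opponent has just taken the last chip and therefore loses → W
n=1: →0(W) only, which is W, so L
n=2: →1(L), so W
n=3: →1(L), so W
n=4: →3(W), 2(W), 0(W) — all W, so L
n=5: →4(L), so W
n=6: →4(L), so W
n=7: →6(W), 5(W), 3(W), 0(W) — all W, so L
n=8: →7(L), so W
n=9: →7(L), so W
n=10: →9(W), 8(W), 6(W), 3(W) — all W, so L
n=11: →10(L), so W
n=12: →10(L), so W
n=13: →12(W), 11(W), 9(W), 6(W) — all W, so L
n=14: →13(L), so W
The losing starting values of n are exactly the entries labelled L in this table (5 of them).

1, 4, 7, 10, 13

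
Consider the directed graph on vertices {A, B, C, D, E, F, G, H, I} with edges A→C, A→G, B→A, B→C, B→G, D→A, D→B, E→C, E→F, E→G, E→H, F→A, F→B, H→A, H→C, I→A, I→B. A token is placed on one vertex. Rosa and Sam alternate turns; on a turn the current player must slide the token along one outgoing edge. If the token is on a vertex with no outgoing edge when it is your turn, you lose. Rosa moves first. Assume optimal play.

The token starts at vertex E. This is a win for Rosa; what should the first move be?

Classify positions by backward induction: terminal positions (no move available) are L. From any other position, the mover wins iff some move reaches an L.
Every edge goes from a vertex to one that appears earlier in the order G, C, A, B, F, H, I, E, D, so processing vertices in that order labels each vertex after all of its successors.
G: no outgoing edge → L
C: no outgoing edge → L
A: W (go to C, an L position)
B: W (go to C, an L position)
F: L (options B(W), A(W) are all W)
H: W (go to C, an L position)
I: L (options B(W), A(W) are all W)
E: W (go to F, an L position)
D: L (options B(W), A(W) are all W)
From E, the L positions reachable in one move are: F, C, G. Any move reaching one of these is winning.

Move to F.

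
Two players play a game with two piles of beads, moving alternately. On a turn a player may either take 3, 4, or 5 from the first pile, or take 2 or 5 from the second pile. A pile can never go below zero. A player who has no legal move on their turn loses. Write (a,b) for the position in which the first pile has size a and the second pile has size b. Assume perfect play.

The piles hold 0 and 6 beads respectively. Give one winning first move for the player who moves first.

Label each position W (a win for the player to move) or L (a loss). A position with no legal move is L; any other position is W exactly when some move reaches an L, and L when every move reaches a W.
No move ever increases a pile, so every position that can arise here has a ≤ 0 and b ≤ 6; it is enough to label the cells with 0 ≤ a ≤ 0 and 0 ≤ b ≤ 6.
Every move lowers a or b (never raises either), so fill the grid row by row in increasing a, and left to right within a row: each cell's successors are then already labelled.
      b=0  b=1  b=2  b=3  b=4  b=5  b=6
a=0:    L    L    W    W    L    W    W
Cells with no legal move (terminal, hence L): (0,0), (0,1).
The remaining L cells, each justified by listing all of its moves:
(0,4): the only move is to (0,2)(W), a W ⇒ L
Every other cell has at least one move into one of the L cells above, so it is W.
From (0,6), the L positions reachable in one move are: (0,4), (0,1). Any move reaching one of these is winning.

Move to (0,4).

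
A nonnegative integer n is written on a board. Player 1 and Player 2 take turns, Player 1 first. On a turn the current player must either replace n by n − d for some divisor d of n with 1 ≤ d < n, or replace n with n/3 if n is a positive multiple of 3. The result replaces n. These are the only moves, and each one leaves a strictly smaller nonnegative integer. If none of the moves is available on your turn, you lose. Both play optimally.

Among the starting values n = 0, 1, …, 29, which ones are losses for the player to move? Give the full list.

0, 1, 4, 7, 9, 11, 13, 15, 17, 19, 23, 25, 28

Positions with no move are L. A position that does have a move is losing for the player to move precisely when every available move leads to a winning position for the opponent. Fill in the labels:
n=0: no move → L
n=1: no move → L
n=2: can move to 1, which is L ⇒ W
n=3: can move to 1, which is L ⇒ W
n=4: moves to 2(W), 3(W); every one is W ⇒ L
n=5: can move to 4, which is L ⇒ W
n=6: can move to 4, which is L ⇒ W
n=7: the only move is to 6(W), a W ⇒ L
n=8: can move to 4, which is L ⇒ W
n=9: moves to 3(W), 6(W), 8(W); every one is W ⇒ L
n=10: can move to 9, which is L ⇒ W
n=11: the only move is to 10(W), a W ⇒ L
n=12: can move to 4, which is L ⇒ W
n=13: the only move is to 12(W), a W ⇒ L
n=14: can move to 7, which is L ⇒ W
n=15: moves to 5(W), 10(W), 12(W), 14(W); every one is W ⇒ L
n=16: can move to 15, which is L ⇒ W
n=17: the only move is to 16(W), a W ⇒ L
n=18: can move to 9, which is L ⇒ W
n=19: the only move is to 18(W), a W ⇒ L
n=20: can move to 15, which is L ⇒ W
n=21: can move to 7, which is L ⇒ W
n=22: can move to 11, which is L ⇒ W
n=23: the only move is to 22(W), a W ⇒ L
n=24: can move to 23, which is L ⇒ W
n=25: moves to 20(W), 24(W); every one is W ⇒ L
n=26: can move to 13, which is L ⇒ W
n=27: can move to 9, which is L ⇒ W
n=28: moves to 14(W), 21(W), 24(W), 26(W), 27(W); every one is W ⇒ L
n=29: can move to 28, which is L ⇒ W
Reading off the rows marked L gives the requested list; there are 13 such values of n.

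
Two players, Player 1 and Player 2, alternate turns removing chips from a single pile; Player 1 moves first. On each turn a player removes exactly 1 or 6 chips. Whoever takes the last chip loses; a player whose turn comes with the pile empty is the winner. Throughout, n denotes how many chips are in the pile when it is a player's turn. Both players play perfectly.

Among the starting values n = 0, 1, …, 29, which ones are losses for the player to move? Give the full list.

1, 3, 5, 8, 10, 12, 15, 17, 19, 22, 24, 26, 29

Compute win/loss labels from the base case upward. A position with no move is W. Any other position is W if it can reach an L in one move, else L.
n=0: no move; the opponent has just taken the last chip and therefore loses → W
n=1: only reaches 0(W), which is W → L
n=2: reaches L-position 1 → W
n=3: only reaches 2(W), which is W → L
n=4: reaches L-position 3 → W
n=5: only reaches 4(W), which is W → L
n=6: reaches L-position 5 → W
n=7: reaches L-position 1 → W
n=8: only reaches 7(W), 2(W), all W → L
n=9: reaches L-position 8 → W
n=10: only reaches 9(W), 4(W), all W → L
n=11: reaches L-position 10 → W
n=12: only reaches 11(W), 6(W), all W → L
n=13: reaches L-position 12 → W
n=14: reaches L-position 8 → W
n=15: only reaches 14(W), 9(W), all W → L
n=16: reaches L-position 15 → W
n=17: only reaches 16(W), 11(W), all W → L
n=18: reaches L-position 17 → W
n=19: only reaches 18(W), 13(W), all W → L
n=20: reaches L-position 19 → W
n=21: reaches L-position 15 → W
n=22: only reaches 21(W), 16(W), all W → L
n=23: reaches L-position 22 → W
n=24: only reaches 23(W), 18(W), all W → L
n=25: reaches L-position 24 → W
n=26: only reaches 25(W), 20(W), all W → L
n=27: reaches L-position 26 → W
n=28: reaches L-position 22 → W
n=29: only reaches 28(W), 23(W), all W → L
The losing starting values of n are exactly the entries labelled L in this table (13 of them).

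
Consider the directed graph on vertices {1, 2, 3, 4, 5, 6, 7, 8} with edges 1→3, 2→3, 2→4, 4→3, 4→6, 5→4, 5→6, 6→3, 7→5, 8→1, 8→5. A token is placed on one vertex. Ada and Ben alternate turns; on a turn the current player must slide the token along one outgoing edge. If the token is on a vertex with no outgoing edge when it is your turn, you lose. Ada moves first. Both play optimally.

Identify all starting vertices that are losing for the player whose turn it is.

3, 5

Positions with no move are L. A position that does have a move is losing for the player to move precisely when every available move leads to a winning position for the opponent. Fill in the labels:
Every edge goes from a vertex to one that appears earlier in the order 3, 6, 4, 5, 1, 8, 2, 7, so processing vertices in that order labels each vertex after all of its successors.
3: no outgoing edge → L
6: →3(L), so W
4: →3(L), so W
5: →4(W), 6(W) — all W, so L
1: →3(L), so W
8: →5(L), so W
2: →3(L), so W
7: →5(L), so W
The losing starting vertices are exactly the entries labelled L in this table (2 of them).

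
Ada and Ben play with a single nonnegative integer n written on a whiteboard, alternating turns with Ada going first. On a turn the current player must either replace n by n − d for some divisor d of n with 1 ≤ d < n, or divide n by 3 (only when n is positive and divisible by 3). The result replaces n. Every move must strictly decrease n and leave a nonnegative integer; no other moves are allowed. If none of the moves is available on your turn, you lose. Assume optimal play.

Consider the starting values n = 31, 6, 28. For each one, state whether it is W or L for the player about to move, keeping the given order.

Classify positions by backward induction: terminal positions (no move available) are L. From any other position, the mover wins iff some move reaches an L.
n=0: no move → L
n=1: no move → L
n=2: reaches L-position 1 → W
n=3: reaches L-position 1 → W
n=4: only reaches 2(W), 3(W), all W → L
n=5: reaches L-position 4 → W
n=6: reaches L-position 4 → W
n=7: only reaches 6(W), which is W → L
n=8: reaches L-position 4 → W
n=9: only reaches 3(W), 6(W), 8(W), all W → L
n=10: reaches L-position 9 → W
n=11: only reaches 10(W), which is W → L
n=12: reaches L-position 4 → W
n=13: only reaches 12(W), which is W → L
n=14: reaches L-position 7 → W
n=15: only reaches 5(W), 10(W), 12(W), 14(W), all W → L
n=16: reaches L-position 15 → W
n=17: only reaches 16(W), which is W → L
n=18: reaches L-position 9 → W
n=19: only reaches 18(W), which is W → L
n=20: reaches L-position 15 → W
n=21: reaches L-position 7 → W
n=22: reaches L-position 11 → W
n=23: only reaches 22(W), which is W → L
n=24: reaches L-position 23 → W
n=25: only reaches 20(W), 24(W), all W → L
n=26: reaches L-position 13 → W
n=27: reaches L-position 9 → W
n=28: only reaches 14(W), 21(W), 24(W), 26(W), 27(W), all W → L
n=29: reaches L-position 28 → W
n=30: reaches L-position 15 → W
n=31: only reaches 30(W), which is W → L

31: L, 6: W, 28: L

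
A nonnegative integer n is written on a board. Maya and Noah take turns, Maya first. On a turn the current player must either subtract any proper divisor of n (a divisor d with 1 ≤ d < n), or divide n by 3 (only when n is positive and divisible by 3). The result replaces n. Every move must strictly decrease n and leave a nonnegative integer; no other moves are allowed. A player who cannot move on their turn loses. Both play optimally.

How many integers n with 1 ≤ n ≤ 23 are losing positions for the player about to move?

10

Classify positions by backward induction: terminal positions (no move available) are L. From any other position, the mover wins iff some move reaches an L.
n=0: no move → L
n=1: no move → L
n=2: W (go to 1, an L position)
n=3: W (go to 1, an L position)
n=4: L (options 2(W), 3(W) are all W)
n=5: W (go to 4, an L position)
n=6: W (go to 4, an L position)
n=7: L (sole option 6(W) is W)
n=8: W (go to 4, an L position)
n=9: L (options 3(W), 6(W), 8(W) are all W)
n=10: W (go to 9, an L position)
n=11: L (sole option 10(W) is W)
n=12: W (go to 4, an L position)
n=13: L (sole option 12(W) is W)
n=14: W (go to 7, an L position)
n=15: L (options 5(W), 10(W), 12(W), 14(W) are all W)
n=16: W (go to 15, an L position)
n=17: L (sole option 16(W) is W)
n=18: W (go to 9, an L position)
n=19: L (sole option 18(W) is W)
n=20: W (go to 15, an L position)
n=21: W (go to 7, an L position)
n=22: W (go to 11, an L position)
n=23: L (sole option 22(W) is W)
L entries with 1 ≤ n ≤ 23 (n=0 is outside the asked range and is not counted): n = 1, 4, 7, 9, 11, 13, 15, 17, 19, 23; that makes 10.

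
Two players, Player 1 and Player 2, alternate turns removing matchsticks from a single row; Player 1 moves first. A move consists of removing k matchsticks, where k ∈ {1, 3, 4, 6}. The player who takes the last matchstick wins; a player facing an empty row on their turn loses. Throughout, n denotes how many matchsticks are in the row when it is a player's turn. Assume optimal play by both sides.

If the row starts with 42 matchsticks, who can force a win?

Build the W/L table. Terminal = L. A non-terminal position is W if it has a move to some L; otherwise it is L.
n=0: no move → L
n=1: →0(L), so W
n=2: →1(W) only, which is W, so L
n=3: →2(L), so W
n=4: →0(L), so W
n=5: →2(L), so W
n=6: →2(L), so W
n=7: →6(W), 4(W), 3(W), 1(W) — all W, so L
n=8: →7(L), so W
n=9: →8(W), 6(W), 5(W), 3(W) — all W, so L
n=10: →9(L), so W
n=11: →7(L), so W
n=12: →9(L), so W
n=13: →9(L), so W
n=14: →13(W), 11(W), 10(W), 8(W) — all W, so L
n=15: →14(L), so W
n=16: →15(W), 13(W), 12(W), 10(W) — all W, so L
n=17: →16(L), so W
n=18: →14(L), so W
n=19: →16(L), so W
n=20: →16(L), so W
n=21: →20(W), 18(W), 17(W), 15(W) — all W, so L
n=22: →21(L), so W
n=23: →22(W), 20(W), 19(W), 17(W) — all W, so L
n=24: →23(L), so W
n=25: →21(L), so W
n=26: →23(L), so W
n=27: →23(L), so W
n=28: →27(W), 25(W), 24(W), 22(W) — all W, so L
n=29: →28(L), so W
n=30: →29(W), 27(W), 26(W), 24(W) — all W, so L
n=31: →30(L), so W
n=32: →28(L), so W
n=33: →30(L), so W
n=34: →30(L), so W
n=35: →34(W), 32(W), 31(W), 29(W) — all W, so L
n=36: →35(L), so W
n=37: →36(W), 34(W), 33(W), 31(W) — all W, so L
n=38: →37(L), so W
n=39: →35(L), so W
n=40: →37(L), so W
n=41: →37(L), so W
n=42: →41(W), 39(W), 38(W), 36(W) — all W, so L
The starting position 42 is L: whatever Player 1 does, the opponent receives a W position.

Player 2 wins.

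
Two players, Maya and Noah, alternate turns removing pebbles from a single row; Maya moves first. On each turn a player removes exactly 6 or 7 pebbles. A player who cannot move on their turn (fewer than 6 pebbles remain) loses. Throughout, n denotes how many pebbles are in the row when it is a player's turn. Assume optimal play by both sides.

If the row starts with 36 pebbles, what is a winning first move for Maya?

Remove 6, leaving 30.

Positions with no move are L. A position that does have a move is losing for the player to move precisely when every available move leads to a winning position for the opponent. Fill in the labels:
n=0: no move → L
n=1: no move → L
n=2: no move → L
n=3: no move → L
n=4: no move → L
n=5: no move → L
n=6: reaches L-position 0 → W
n=7: reaches L-position 1 → W
n=8: reaches L-position 2 → W
n=9: reaches L-position 3 → W
n=10: reaches L-position 4 → W
n=11: reaches L-position 5 → W
n=12: reaches L-position 5 → W
n=13: only reaches 7(W), 6(W), all W → L
n=14: only reaches 8(W), 7(W), all W → L
n=15: only reaches 9(W), 8(W), all W → L
n=16: only reaches 10(W), 9(W), all W → L
n=17: only reaches 11(W), 10(W), all W → L
n=18: only reaches 12(W), 11(W), all W → L
n=19: reaches L-position 13 → W
n=20: reaches L-position 14 → W
n=21: reaches L-position 15 → W
n=22: reaches L-position 16 → W
n=23: reaches L-position 17 → W
n=24: reaches L-position 18 → W
n=25: reaches L-position 18 → W
n=26: only reaches 20(W), 19(W), all W → L
n=27: only reaches 21(W), 20(W), all W → L
n=28: only reaches 22(W), 21(W), all W → L
n=29: only reaches 23(W), 22(W), all W → L
n=30: only reaches 24(W), 23(W), all W → L
n=31: only reaches 25(W), 24(W), all W → L
n=32: reaches L-position 26 → W
n=33: reaches L-position 27 → W
n=34: reaches L-position 28 → W
n=35: reaches L-position 29 → W
n=36: reaches L-position 30 → W
From 36, the L positions reachable in one move are: 30, 29. Any move reaching one of these is winning.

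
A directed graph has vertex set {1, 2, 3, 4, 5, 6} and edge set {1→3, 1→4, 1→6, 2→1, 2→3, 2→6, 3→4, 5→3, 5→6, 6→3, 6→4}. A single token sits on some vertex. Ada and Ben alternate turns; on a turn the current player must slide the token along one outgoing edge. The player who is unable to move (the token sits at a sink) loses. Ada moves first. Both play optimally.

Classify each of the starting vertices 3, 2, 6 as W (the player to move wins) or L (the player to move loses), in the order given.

Label each position W (a win for the player to move) or L (a loss). A position with no legal move is L; any other position is W exactly when some move reaches an L, and L when every move reaches a W.
Every edge goes from a vertex to one that appears earlier in the order 4, 3, 6, 1, 2, 5, so processing vertices in that order labels each vertex after all of its successors.
4: no outgoing edge → L
3: can move to 4, which is L ⇒ W
6: can move to 4, which is L ⇒ W
1: can move to 4, which is L ⇒ W
2: moves to 1(W), 6(W), 3(W); every one is W ⇒ L
5: moves to 6(W), 3(W); every one is W ⇒ L

3: W, 2: L, 6: W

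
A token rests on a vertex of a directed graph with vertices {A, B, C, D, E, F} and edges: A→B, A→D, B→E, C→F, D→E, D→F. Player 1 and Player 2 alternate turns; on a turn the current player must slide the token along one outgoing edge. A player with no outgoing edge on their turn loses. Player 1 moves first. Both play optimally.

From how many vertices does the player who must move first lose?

3

Use the standard recursion: the mover loses at a terminal position; elsewhere, the mover wins exactly when some move hands the opponent an L position.
Every edge goes from a vertex to one that appears earlier in the order F, E, B, C, D, A, so processing vertices in that order labels each vertex after all of its successors.
F: no outgoing edge → L
E: no outgoing edge → L
B: reaches L-position E → W
C: reaches L-position F → W
D: reaches L-position E → W
A: only reaches D(W), B(W), all W → L
The L vertices are A, E, F; that is 3 in all.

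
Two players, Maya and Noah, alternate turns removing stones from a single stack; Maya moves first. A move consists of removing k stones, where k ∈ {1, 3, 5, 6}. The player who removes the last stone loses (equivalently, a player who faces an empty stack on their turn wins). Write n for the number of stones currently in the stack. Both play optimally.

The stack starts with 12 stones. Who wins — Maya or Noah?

Classify positions by backward induction: terminal positions (no move available) are W. From any other position, the mover wins iff some move reaches an L.
n=0: no move; the opponent has just taken the last stone and therefore loses → W
n=1: →0(W) only, which is W, so L
n=2: →1(L), so W
n=3: →2(W), 0(W) — all W, so L
n=4: →3(L), so W
n=5: →4(W), 2(W), 0(W) — all W, so L
n=6: →5(L), so W
n=7: →1(L), so W
n=8: →5(L), so W
n=9: →3(L), so W
n=10: →5(L), so W
n=11: →5(L), so W
n=12: →11(W), 9(W), 7(W), 6(W) — all W, so L
Every move from 12 reaches a W position, so the mover loses.

Noah wins.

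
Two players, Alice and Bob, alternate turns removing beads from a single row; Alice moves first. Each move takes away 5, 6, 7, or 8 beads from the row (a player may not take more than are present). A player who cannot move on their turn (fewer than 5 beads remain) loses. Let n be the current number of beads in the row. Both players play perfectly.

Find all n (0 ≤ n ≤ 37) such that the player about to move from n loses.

Classify positions by backward induction: terminal positions (no move available) are L. From any other position, the mover wins iff some move reaches an L.
n=0: no move → L
n=1: no move → L
n=2: no move → L
n=3: no move → L
n=4: no move → L
n=5: W (go to 0, an L position)
n=6: W (go to 1, an L position)
n=7: W (go to 2, an L position)
n=8: W (go to 3, an L position)
n=9: W (go to 4, an L position)
n=10: W (go to 4, an L position)
n=11: W (go to 4, an L position)
n=12: W (go to 4, an L position)
n=13: L (options 8(W), 7(W), 6(W), 5(W) are all W)
n=14: L (options 9(W), 8(W), 7(W), 6(W) are all W)
n=15: L (options 10(W), 9(W), 8(W), 7(W) are all W)
n=16: L (options 11(W), 10(W), 9(W), 8(W) are all W)
n=17: L (options 12(W), 11(W), 10(W), 9(W) are all W)
n=18: W (go to 13, an L position)
n=19: W (go to 14, an L position)
n=20: W (go to 15, an L position)
n=21: W (go to 16, an L position)
n=22: W (go to 17, an L position)
n=23: W (go to 17, an L position)
n=24: W (go to 17, an L position)
n=25: W (go to 17, an L position)
n=26: L (options 21(W), 20(W), 19(W), 18(W) are all W)
n=27: L (options 22(W), 21(W), 20(W), 19(W) are all W)
n=28: L (options 23(W), 22(W), 21(W), 20(W) are all W)
n=29: L (options 24(W), 23(W), 22(W), 21(W) are all W)
n=30: L (options 25(W), 24(W), 23(W), 22(W) are all W)
n=31: W (go to 26, an L position)
n=32: W (go to 27, an L position)
n=33: W (go to 28, an L position)
n=34: W (go to 29, an L position)
n=35: W (go to 30, an L position)
n=36: W (go to 30, an L position)
n=37: W (go to 30, an L position)
The losing starting values of n are exactly the entries labelled L in this table (15 of them).

0, 1, 2, 3, 4, 13, 14, 15, 16, 17, 26, 27, 28, 29, 30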